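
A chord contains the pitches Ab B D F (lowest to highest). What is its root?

B

Reordering Ab, B, D, F into stacked thirds gives B–D–F–Ab; the bottom of that stack, B, is the root.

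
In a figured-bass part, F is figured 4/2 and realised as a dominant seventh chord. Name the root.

G

The figures 4/2 mean the seventh of the chord is in the bass. If F is the seventh of a dominant seventh chord, the root is G (chord tones G–B–D–F).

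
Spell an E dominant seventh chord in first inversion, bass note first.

G#, B, D, E

The chord tones are E–G#–B–D. With the third (G#) lowest for first inversion: G#, B, D, E.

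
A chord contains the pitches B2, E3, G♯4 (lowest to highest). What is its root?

The distinct letter names are B, E, G#. Arranged as a stack of thirds they read E–G#–B, so E is the root (an E major triad).

E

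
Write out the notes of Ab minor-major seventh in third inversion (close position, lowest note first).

G, Ab, Cb, Eb

Ab minor-major seventh is Ab–Cb–Eb–G. Third inversion puts the seventh (G) in the bass, with the remaining tones above: G, Ab, Cb, Eb.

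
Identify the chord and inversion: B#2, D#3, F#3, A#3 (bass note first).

The pitch classes B#, D#, F#, A# arrange in thirds as B#–D#–F#–A#: a B# half-diminished seventh chord.
B# is the root of B# half-diminished seventh; root in the bass means root position (figured bass 7).

B# half-diminished seventh, root position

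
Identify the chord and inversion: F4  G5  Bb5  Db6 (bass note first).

Reducing to letter names: F, G, Bb, Db. These stack in thirds as G–Bb–Db–F — a G half-diminished seventh chord.
The lowest note is F, the seventh of the chord, so this is third inversion (figured bass 4/2).

G half-diminished seventh, third inversion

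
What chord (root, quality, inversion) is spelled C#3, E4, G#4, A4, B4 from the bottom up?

The distinct note names are C#, E, G#, A, B. Stacked in thirds they read A–C#–E–G#–B, which is a major ninth chord on A.
C# is the third of A major ninth; third in the bass means first inversion.

A major ninth, first inversion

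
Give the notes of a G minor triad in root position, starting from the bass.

G, Bb, D

The chord tones are G–Bb–D. With the root (G) lowest for root position: G, Bb, D.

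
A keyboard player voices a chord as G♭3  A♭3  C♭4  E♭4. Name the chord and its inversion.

The distinct note names are Gb, Ab, Cb, Eb. Stacked in thirds they read Ab–Cb–Eb–Gb, which is a minor seventh chord on Ab.
The lowest note is Gb, the seventh of the chord, so this is third inversion (figured bass 4/2).

Ab minor seventh, third inversion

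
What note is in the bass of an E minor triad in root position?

The root of E minor (E–G–B) is E; that is the bass in root position.

E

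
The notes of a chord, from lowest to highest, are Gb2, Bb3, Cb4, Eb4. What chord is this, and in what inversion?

Cb major seventh, second inversion

The pitch classes Gb, Bb, Cb, Eb arrange in thirds as Cb–Eb–Gb–Bb: a Cb major seventh chord.
Gb is the fifth of Cb major seventh; fifth in the bass means second inversion (figured bass 4/3).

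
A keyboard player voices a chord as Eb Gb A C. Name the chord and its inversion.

Reducing to letter names: Eb, Gb, A, C. These stack in thirds as A–C–Eb–Gb — an A diminished seventh chord.
With the fifth (Eb) in the bass, the chord is in second inversion (figured bass 4/3).

A diminished seventh, second inversion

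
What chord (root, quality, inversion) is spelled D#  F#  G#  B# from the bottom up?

The distinct note names are D#, F#, G#, B#. Stacked in thirds they read G#–B#–D#–F#, which is a dominant seventh chord on G#.
With the fifth (D#) in the bass, the chord is in second inversion (figured bass 4/3).

G# dominant seventh, second inversion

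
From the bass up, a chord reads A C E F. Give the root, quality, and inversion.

Reducing to letter names: A, C, E, F. These stack in thirds as F–A–C–E — an F major seventh chord.
The lowest note is A, the third of the chord, so this is first inversion (figured bass 6/5).

F major seventh, first inversion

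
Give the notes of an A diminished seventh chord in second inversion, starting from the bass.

Eb, Gb, A, C

Spelling A diminished seventh: A–C–Eb–Gb. In second inversion the fifth is bass, giving Eb, Gb, A, C from the bottom.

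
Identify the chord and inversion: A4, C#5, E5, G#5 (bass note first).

A major seventh, root position

Reducing to letter names: A, C#, E, G#. These stack in thirds as A–C#–E–G# — an A major seventh chord.
With the root (A) in the bass, the chord is in root position (figured bass 7).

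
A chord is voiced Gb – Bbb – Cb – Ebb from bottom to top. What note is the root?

Cb

The distinct letter names are Gb, Bbb, Cb, Ebb. Arranged as a stack of thirds they read Cb–Ebb–Gb–Bbb, so Cb is the root (a Cb minor seventh chord).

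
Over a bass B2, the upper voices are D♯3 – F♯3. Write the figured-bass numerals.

5/3

The notes B, D#, F# stack in thirds as B–D#–F# — a B major triad. The bass B is the root, so this is root position: figured 5/3.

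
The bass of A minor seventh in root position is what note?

In root position the root is lowest. For A minor seventh (A–C–E–G) that is A.

A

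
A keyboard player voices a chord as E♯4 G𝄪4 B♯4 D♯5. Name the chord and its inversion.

E# dominant seventh, root position

The pitch classes E#, G##, B#, D# arrange in thirds as E#–G##–B#–D#: an E# dominant seventh chord.
With the root (E#) in the bass, the chord is in root position (figured bass 7).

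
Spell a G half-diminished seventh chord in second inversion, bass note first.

The chord tones are G–Bb–Db–F. With the fifth (Db) lowest for second inversion: Db, F, G, Bb.

Db, F, G, Bb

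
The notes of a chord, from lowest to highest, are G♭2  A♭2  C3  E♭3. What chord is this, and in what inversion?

The pitch classes Gb, Ab, C, Eb arrange in thirds as Ab–C–Eb–Gb: an Ab dominant seventh chord.
The lowest note is Gb, the seventh of the chord, so this is third inversion (figured bass 4/2).

Ab dominant seventh, third inversion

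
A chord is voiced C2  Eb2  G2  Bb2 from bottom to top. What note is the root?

C

C, Eb, G, Bb are the tones of a C minor seventh chord (C–Eb–G–Bb), making C the root.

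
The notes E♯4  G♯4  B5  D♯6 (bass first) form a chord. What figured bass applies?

7

The notes E#, G#, B, D# stack in thirds as E#–G#–B–D# — an E# half-diminished seventh chord. The bass E# is the root, so this is root position: figured 7.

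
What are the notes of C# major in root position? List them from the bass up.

The chord tones are C#–E#–G#. With the root (C#) lowest for root position: C#, E#, G#.

C#, E#, G#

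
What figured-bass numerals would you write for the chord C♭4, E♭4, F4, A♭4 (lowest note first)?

The notes Cb, Eb, F, Ab stack in thirds as F–Ab–Cb–Eb — an F half-diminished seventh chord. The bass Cb is the fifth, so this is second inversion: figured 4/3.

4/3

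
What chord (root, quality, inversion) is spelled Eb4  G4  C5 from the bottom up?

C minor, first inversion

The pitch classes Eb, G, C arrange in thirds as C–Eb–G: a C minor triad.
Eb is the third of C minor; third in the bass means first inversion (figured bass 6).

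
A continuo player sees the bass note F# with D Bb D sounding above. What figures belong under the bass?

The notes F#, D, Bb stack in thirds as Bb–D–F# — a Bb augmented triad. The bass F# is the fifth, so this is second inversion: figured 6/4.

6/4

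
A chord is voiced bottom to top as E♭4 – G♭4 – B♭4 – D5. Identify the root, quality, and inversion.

Eb minor-major seventh, root position

The pitch classes Eb, Gb, Bb, D arrange in thirds as Eb–Gb–Bb–D: an Eb minor-major seventh chord.
Eb is the root of Eb minor-major seventh; root in the bass means root position (figured bass 7).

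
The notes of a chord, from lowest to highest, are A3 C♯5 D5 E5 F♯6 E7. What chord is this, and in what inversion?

D major ninth, second inversion

The distinct note names are A, C#, D, E, F#. Stacked in thirds they read D–F#–A–C#–E, which is a major ninth chord on D.
A is the fifth of D major ninth; fifth in the bass means second inversion.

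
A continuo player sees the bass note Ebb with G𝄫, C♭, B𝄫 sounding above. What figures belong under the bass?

The notes Ebb, Gbb, Cb, Bbb stack in thirds as Cb–Ebb–Gbb–Bbb — a Cb half-diminished seventh chord. The bass Ebb is the third, so this is first inversion: figured 6/5.

6/5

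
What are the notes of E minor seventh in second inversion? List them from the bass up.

E minor seventh is E–G–B–D. Second inversion puts the fifth (B) in the bass, with the remaining tones above: B, D, E, G.

B, D, E, G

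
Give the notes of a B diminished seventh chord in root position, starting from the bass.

B, D, F, Ab

B diminished seventh is B–D–F–Ab. Root position puts the root (B) in the bass, with the remaining tones above: B, D, F, Ab.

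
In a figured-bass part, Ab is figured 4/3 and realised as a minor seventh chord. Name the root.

Db

The figures 4/3 mean the fifth of the chord is in the bass. If Ab is the fifth of a minor seventh chord, the root is Db (chord tones Db–Fb–Ab–Cb).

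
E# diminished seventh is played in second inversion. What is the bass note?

The fifth of E# diminished seventh (E#–G#–B–D) is B; that is the bass in second inversion.

B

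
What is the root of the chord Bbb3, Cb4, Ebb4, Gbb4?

Bbb, Cb, Ebb, Gbb are the tones of a Cb half-diminished seventh chord (Cb–Ebb–Gbb–Bbb), making Cb the root.

Cb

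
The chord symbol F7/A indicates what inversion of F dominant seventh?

first inversion

F7/A means F dominant seventh with A in the bass. A is the third of F dominant seventh (F–A–C–Eb), so this is first inversion.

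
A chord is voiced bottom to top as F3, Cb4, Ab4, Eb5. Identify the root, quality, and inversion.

F half-diminished seventh, root position

The pitch classes F, Cb, Ab, Eb arrange in thirds as F–Ab–Cb–Eb: an F half-diminished seventh chord.
With the root (F) in the bass, the chord is in root position (figured bass 7).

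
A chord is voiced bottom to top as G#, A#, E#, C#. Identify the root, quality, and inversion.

A# minor seventh, third inversion

Reducing to letter names: G#, A#, E#, C#. These stack in thirds as A#–C#–E#–G# — an A# minor seventh chord.
G# is the seventh of A# minor seventh; seventh in the bass means third inversion (figured bass 4/2).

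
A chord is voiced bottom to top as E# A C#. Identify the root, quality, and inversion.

The distinct note names are E#, A, C#. Stacked in thirds they read A–C#–E#, which is an augmented triad on A.
E# is the fifth of A augmented; fifth in the bass means second inversion (figured bass 6/4).

A augmented, second inversion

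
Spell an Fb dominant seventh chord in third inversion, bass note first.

Fb dominant seventh is Fb–Ab–Cb–Ebb. Third inversion puts the seventh (Ebb) in the bass, with the remaining tones above: Ebb, Fb, Ab, Cb.

Ebb, Fb, Ab, Cb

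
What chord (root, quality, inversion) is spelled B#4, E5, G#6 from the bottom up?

E augmented, second inversion

The pitch classes B#, E, G# arrange in thirds as E–G#–B#: an E augmented triad.
With the fifth (B#) in the bass, the chord is in second inversion (figured bass 6/4).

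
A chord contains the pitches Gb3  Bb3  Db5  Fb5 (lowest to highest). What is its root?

Gb

Reordering Gb, Bb, Db, Fb into stacked thirds gives Gb–Bb–Db–Fb; the bottom of that stack, Gb, is the root.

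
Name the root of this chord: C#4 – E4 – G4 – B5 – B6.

C#

C#, E, G, B are the tones of a C# half-diminished seventh chord (C#–E–G–B), making C# the root.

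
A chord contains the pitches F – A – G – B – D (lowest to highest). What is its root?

G

Reordering F, A, G, B, D into stacked thirds gives G–B–D–F–A; the bottom of that stack, G, is the root.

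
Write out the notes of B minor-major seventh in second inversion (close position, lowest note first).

The chord tones are B–D–F#–A#. With the fifth (F#) lowest for second inversion: F#, A#, B, D.

F#, A#, B, D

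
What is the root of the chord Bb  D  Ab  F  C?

Bb

The distinct letter names are Bb, D, Ab, F, C. Arranged as a stack of thirds they read Bb–D–F–Ab–C, so Bb is the root (a Bb dominant ninth chord).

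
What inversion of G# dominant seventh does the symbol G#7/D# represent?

G#7/D# means G# dominant seventh with D# in the bass. D# is the fifth of G# dominant seventh (G#–B#–D#–F#), so this is second inversion.

second inversion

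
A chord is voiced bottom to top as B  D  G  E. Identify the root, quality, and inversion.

E minor seventh, second inversion

Reducing to letter names: B, D, G, E. These stack in thirds as E–G–B–D — an E minor seventh chord.
With the fifth (B) in the bass, the chord is in second inversion (figured bass 4/3).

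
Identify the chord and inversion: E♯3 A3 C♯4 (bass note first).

The pitch classes E#, A, C# arrange in thirds as A–C#–E#: an A augmented triad.
E# is the fifth of A augmented; fifth in the bass means second inversion (figured bass 6/4).

A augmented, second inversion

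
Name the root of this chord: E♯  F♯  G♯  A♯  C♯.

F#

The distinct letter names are E#, F#, G#, A#, C#. Arranged as a stack of thirds they read F#–A#–C#–E#–G#, so F# is the root (an F# major ninth chord).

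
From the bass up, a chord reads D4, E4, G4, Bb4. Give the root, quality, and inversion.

E half-diminished seventh, third inversion

Reducing to letter names: D, E, G, Bb. These stack in thirds as E–G–Bb–D — an E half-diminished seventh chord.
D is the seventh of E half-diminished seventh; seventh in the bass means third inversion (figured bass 4/2).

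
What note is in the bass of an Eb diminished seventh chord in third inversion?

In third inversion the seventh is lowest. For Eb diminished seventh (Eb–Gb–Bbb–Dbb) that is Dbb.

Dbb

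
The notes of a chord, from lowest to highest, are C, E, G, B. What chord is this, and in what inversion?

C major seventh, root position

Reducing to letter names: C, E, G, B. These stack in thirds as C–E–G–B — a C major seventh chord.
C is the root of C major seventh; root in the bass means root position (figured bass 7).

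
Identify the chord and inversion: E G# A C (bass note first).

The pitch classes E, G#, A, C arrange in thirds as A–C–E–G#: an A minor-major seventh chord.
E is the fifth of A minor-major seventh; fifth in the bass means second inversion (figured bass 4/3).

A minor-major seventh, second inversion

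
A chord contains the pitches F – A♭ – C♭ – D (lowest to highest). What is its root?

D

Reordering F, Ab, Cb, D into stacked thirds gives D–F–Ab–Cb; the bottom of that stack, D, is the root.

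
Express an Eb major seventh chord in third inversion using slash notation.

Third inversion of Eb major seventh has the seventh (D) in the bass. As a slash chord: Ebmaj7/D.

Ebmaj7/D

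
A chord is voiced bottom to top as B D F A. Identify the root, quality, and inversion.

B half-diminished seventh, root position

The distinct note names are B, D, F, A. Stacked in thirds they read B–D–F–A, which is a half-diminished seventh chord on B.
B is the root of B half-diminished seventh; root in the bass means root position (figured bass 7).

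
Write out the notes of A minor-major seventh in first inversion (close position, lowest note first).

C, E, G#, A

A minor-major seventh is A–C–E–G#. First inversion puts the third (C) in the bass, with the remaining tones above: C, E, G#, A.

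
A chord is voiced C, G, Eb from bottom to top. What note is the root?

C, G, Eb are the tones of a C minor triad (C–Eb–G), making C the root.

C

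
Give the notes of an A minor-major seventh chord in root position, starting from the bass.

Spelling A minor-major seventh: A–C–E–G#. In root position the root is bass, giving A, C, E, G# from the bottom.

A, C, E, G#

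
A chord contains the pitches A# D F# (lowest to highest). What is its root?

D

A#, D, F# are the tones of a D augmented triad (D–F#–A#), making D the root.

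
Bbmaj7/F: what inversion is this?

second inversion

Bbmaj7/F means Bb major seventh with F in the bass. F is the fifth of Bb major seventh (Bb–D–F–A), so this is second inversion.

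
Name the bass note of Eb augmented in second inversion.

B

Eb augmented is Eb–G–B. Second inversion places the fifth in the bass: B.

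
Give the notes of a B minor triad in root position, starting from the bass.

B minor is B–D–F#. Root position puts the root (B) in the bass, with the remaining tones above: B, D, F#.

B, D, F#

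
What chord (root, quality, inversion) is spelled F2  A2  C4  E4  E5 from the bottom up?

F major seventh, root position

The pitch classes F, A, C, E arrange in thirds as F–A–C–E: an F major seventh chord.
F is the root of F major seventh; root in the bass means root position (figured bass 7).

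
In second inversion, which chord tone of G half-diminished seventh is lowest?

G half-diminished seventh is G–Bb–Db–F. Second inversion places the fifth in the bass: Db.

Db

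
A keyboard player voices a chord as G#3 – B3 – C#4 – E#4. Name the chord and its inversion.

C# dominant seventh, second inversion

The distinct note names are G#, B, C#, E#. Stacked in thirds they read C#–E#–G#–B, which is a dominant seventh chord on C#.
The lowest note is G#, the fifth of the chord, so this is second inversion (figured bass 4/3).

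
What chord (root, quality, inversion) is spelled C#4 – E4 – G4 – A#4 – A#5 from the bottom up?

The pitch classes C#, E, G, A# arrange in thirds as A#–C#–E–G: an A# diminished seventh chord.
The lowest note is C#, the third of the chord, so this is first inversion (figured bass 6/5).

A# diminished seventh, first inversion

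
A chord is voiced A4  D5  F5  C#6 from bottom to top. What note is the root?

A, D, F, C# are the tones of a D minor-major seventh chord (D–F–A–C#), making D the root.

D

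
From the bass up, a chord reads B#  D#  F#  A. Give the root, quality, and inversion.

Reducing to letter names: B#, D#, F#, A. These stack in thirds as B#–D#–F#–A — a B# diminished seventh chord.
B# is the root of B# diminished seventh; root in the bass means root position (figured bass 7).

B# diminished seventh, root position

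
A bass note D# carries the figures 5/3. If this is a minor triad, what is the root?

The figures 5/3 mean the root of the chord is in the bass. If D# is the root of a minor triad, the root is D# (chord tones D#–F#–A#).

D#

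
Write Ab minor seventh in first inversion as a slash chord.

First inversion of Ab minor seventh has the third (Cb) in the bass. As a slash chord: Abm7/Cb.

Abm7/Cb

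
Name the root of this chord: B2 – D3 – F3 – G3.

G

Reordering B, D, F, G into stacked thirds gives G–B–D–F; the bottom of that stack, G, is the root.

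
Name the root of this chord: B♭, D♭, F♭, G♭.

Reordering Bb, Db, Fb, Gb into stacked thirds gives Gb–Bb–Db–Fb; the bottom of that stack, Gb, is the root.

Gb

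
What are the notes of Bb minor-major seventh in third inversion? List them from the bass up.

A, Bb, Db, F

Spelling Bb minor-major seventh: Bb–Db–F–A. In third inversion the seventh is bass, giving A, Bb, Db, F from the bottom.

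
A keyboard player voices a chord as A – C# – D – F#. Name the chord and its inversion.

Reducing to letter names: A, C#, D, F#. These stack in thirds as D–F#–A–C# — a D major seventh chord.
A is the fifth of D major seventh; fifth in the bass means second inversion (figured bass 4/3).

D major seventh, second inversion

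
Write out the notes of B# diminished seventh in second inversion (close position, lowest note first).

F#, A, B#, D#

B# diminished seventh is B#–D#–F#–A. Second inversion puts the fifth (F#) in the bass, with the remaining tones above: F#, A, B#, D#.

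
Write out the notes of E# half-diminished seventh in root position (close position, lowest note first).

E#, G#, B, D#

Spelling E# half-diminished seventh: E#–G#–B–D#. In root position the root is bass, giving E#, G#, B, D# from the bottom.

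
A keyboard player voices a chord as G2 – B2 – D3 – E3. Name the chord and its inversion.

E minor seventh, first inversion

The pitch classes G, B, D, E arrange in thirds as E–G–B–D: an E minor seventh chord.
With the third (G) in the bass, the chord is in first inversion (figured bass 6/5).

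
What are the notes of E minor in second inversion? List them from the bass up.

E minor is E–G–B. Second inversion puts the fifth (B) in the bass, with the remaining tones above: B, E, G.

B, E, G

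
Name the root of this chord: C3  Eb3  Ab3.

Ab

Reordering C, Eb, Ab into stacked thirds gives Ab–C–Eb; the bottom of that stack, Ab, is the root.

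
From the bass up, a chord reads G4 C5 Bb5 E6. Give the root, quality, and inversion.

C dominant seventh, second inversion

The distinct note names are G, C, Bb, E. Stacked in thirds they read C–E–G–Bb, which is a dominant seventh chord on C.
The lowest note is G, the fifth of the chord, so this is second inversion (figured bass 4/3).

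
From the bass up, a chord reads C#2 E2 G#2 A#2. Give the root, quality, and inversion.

A# half-diminished seventh, first inversion

The pitch classes C#, E, G#, A# arrange in thirds as A#–C#–E–G#: an A# half-diminished seventh chord.
The lowest note is C#, the third of the chord, so this is first inversion (figured bass 6/5).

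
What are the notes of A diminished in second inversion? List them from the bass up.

Eb, A, C

A diminished is A–C–Eb. Second inversion puts the fifth (Eb) in the bass, with the remaining tones above: Eb, A, C.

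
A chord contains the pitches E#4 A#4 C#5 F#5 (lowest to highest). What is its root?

The distinct letter names are E#, A#, C#, F#. Arranged as a stack of thirds they read F#–A#–C#–E#, so F# is the root (an F# major seventh chord).

F#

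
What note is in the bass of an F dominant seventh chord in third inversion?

In third inversion the seventh is lowest. For F dominant seventh (F–A–C–Eb) that is Eb.

Eb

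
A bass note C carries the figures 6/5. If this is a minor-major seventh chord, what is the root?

The figures 6/5 mean the third of the chord is in the bass. If C is the third of a minor-major seventh chord, the root is A (chord tones A–C–E–G#).

A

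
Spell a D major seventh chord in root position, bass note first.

The chord tones are D–F#–A–C#. With the root (D) lowest for root position: D, F#, A, C#.

D, F#, A, C#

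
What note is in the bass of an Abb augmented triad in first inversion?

Cb

The third of Abb augmented (Abb–Cb–Eb) is Cb; that is the bass in first inversion.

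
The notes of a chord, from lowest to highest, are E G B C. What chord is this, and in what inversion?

C major seventh, first inversion

The distinct note names are E, G, B, C. Stacked in thirds they read C–E–G–B, which is a major seventh chord on C.
The lowest note is E, the third of the chord, so this is first inversion (figured bass 6/5).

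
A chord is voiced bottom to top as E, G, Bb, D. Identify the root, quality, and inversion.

E half-diminished seventh, root position

The pitch classes E, G, Bb, D arrange in thirds as E–G–Bb–D: an E half-diminished seventh chord.
E is the root of E half-diminished seventh; root in the bass means root position (figured bass 7).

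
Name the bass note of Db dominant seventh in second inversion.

Ab

Db dominant seventh is Db–F–Ab–Cb. Second inversion places the fifth in the bass: Ab.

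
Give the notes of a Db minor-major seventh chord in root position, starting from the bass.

The chord tones are Db–Fb–Ab–C. With the root (Db) lowest for root position: Db, Fb, Ab, C.

Db, Fb, Ab, C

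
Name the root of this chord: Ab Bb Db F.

Bb

The distinct letter names are Ab, Bb, Db, F. Arranged as a stack of thirds they read Bb–Db–F–Ab, so Bb is the root (a Bb minor seventh chord).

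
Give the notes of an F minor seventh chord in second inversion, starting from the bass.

The chord tones are F–Ab–C–Eb. With the fifth (C) lowest for second inversion: C, Eb, F, Ab.

C, Eb, F, Ab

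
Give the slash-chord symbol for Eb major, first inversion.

Ebmaj/G

First inversion of Eb major has the third (G) in the bass. As a slash chord: Ebmaj/G.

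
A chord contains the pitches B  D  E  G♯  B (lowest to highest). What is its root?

The distinct letter names are B, D, E, G#. Arranged as a stack of thirds they read E–G#–B–D, so E is the root (an E dominant seventh chord).

E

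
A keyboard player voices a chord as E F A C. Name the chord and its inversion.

F major seventh, third inversion

The distinct note names are E, F, A, C. Stacked in thirds they read F–A–C–E, which is a major seventh chord on F.
E is the seventh of F major seventh; seventh in the bass means third inversion (figured bass 4/2).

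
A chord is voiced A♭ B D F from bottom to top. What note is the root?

B

Ab, B, D, F are the tones of a B diminished seventh chord (B–D–F–Ab), making B the root.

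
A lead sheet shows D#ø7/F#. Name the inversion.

first inversion

D#ø7/F# means D# half-diminished seventh with F# in the bass. F# is the third of D# half-diminished seventh (D#–F#–A–C#), so this is first inversion.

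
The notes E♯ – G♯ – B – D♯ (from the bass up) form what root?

E#, G#, B, D# are the tones of an E# half-diminished seventh chord (E#–G#–B–D#), making E# the root.

E#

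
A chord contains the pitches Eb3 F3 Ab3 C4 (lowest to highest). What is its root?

The distinct letter names are Eb, F, Ab, C. Arranged as a stack of thirds they read F–Ab–C–Eb, so F is the root (an F minor seventh chord).

F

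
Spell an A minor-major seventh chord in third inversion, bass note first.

G#, A, C, E

The chord tones are A–C–E–G#. With the seventh (G#) lowest for third inversion: G#, A, C, E.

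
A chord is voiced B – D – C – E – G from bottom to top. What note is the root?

C

B, D, C, E, G are the tones of a C major ninth chord (C–E–G–B–D), making C the root.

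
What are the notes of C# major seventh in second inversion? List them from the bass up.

G#, B#, C#, E#

The chord tones are C#–E#–G#–B#. With the fifth (G#) lowest for second inversion: G#, B#, C#, E#.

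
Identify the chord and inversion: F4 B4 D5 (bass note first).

The distinct note names are F, B, D. Stacked in thirds they read B–D–F, which is a diminished triad on B.
With the fifth (F) in the bass, the chord is in second inversion (figured bass 6/4).

B diminished, second inversion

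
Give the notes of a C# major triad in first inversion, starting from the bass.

E#, G#, C#

Spelling C# major: C#–E#–G#. In first inversion the third is bass, giving E#, G#, C# from the bottom.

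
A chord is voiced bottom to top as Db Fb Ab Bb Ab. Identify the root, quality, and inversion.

Bb half-diminished seventh, first inversion

Reducing to letter names: Db, Fb, Ab, Bb. These stack in thirds as Bb–Db–Fb–Ab — a Bb half-diminished seventh chord.
With the third (Db) in the bass, the chord is in first inversion (figured bass 6/5).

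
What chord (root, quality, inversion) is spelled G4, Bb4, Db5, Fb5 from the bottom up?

The pitch classes G, Bb, Db, Fb arrange in thirds as G–Bb–Db–Fb: a G diminished seventh chord.
The lowest note is G, the root of the chord, so this is root position (figured bass 7).

G diminished seventh, root position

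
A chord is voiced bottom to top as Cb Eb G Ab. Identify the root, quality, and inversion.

Ab minor-major seventh, first inversion

Reducing to letter names: Cb, Eb, G, Ab. These stack in thirds as Ab–Cb–Eb–G — an Ab minor-major seventh chord.
The lowest note is Cb, the third of the chord, so this is first inversion (figured bass 6/5).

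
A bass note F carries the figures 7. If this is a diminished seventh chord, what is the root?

F

The figures 7 mean the root of the chord is in the bass. If F is the root of a diminished seventh chord, the root is F (chord tones F–Ab–Cb–Ebb).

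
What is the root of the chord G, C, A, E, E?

Reordering G, C, A, E into stacked thirds gives A–C–E–G; the bottom of that stack, A, is the root.

A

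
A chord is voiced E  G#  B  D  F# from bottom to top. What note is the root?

E

The distinct letter names are E, G#, B, D, F#. Arranged as a stack of thirds they read E–G#–B–D–F#, so E is the root (an E dominant ninth chord).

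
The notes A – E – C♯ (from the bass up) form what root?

Reordering A, E, C# into stacked thirds gives A–C#–E; the bottom of that stack, A, is the root.

A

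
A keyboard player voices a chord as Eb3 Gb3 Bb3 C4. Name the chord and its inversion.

The pitch classes Eb, Gb, Bb, C arrange in thirds as C–Eb–Gb–Bb: a C half-diminished seventh chord.
With the third (Eb) in the bass, the chord is in first inversion (figured bass 6/5).

C half-diminished seventh, first inversion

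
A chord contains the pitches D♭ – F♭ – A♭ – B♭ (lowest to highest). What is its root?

Reordering Db, Fb, Ab, Bb into stacked thirds gives Bb–Db–Fb–Ab; the bottom of that stack, Bb, is the root.

Bb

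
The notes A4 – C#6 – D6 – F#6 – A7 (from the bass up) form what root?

D

The distinct letter names are A, C#, D, F#. Arranged as a stack of thirds they read D–F#–A–C#, so D is the root (a D major seventh chord).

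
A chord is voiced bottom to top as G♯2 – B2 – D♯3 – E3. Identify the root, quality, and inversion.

Reducing to letter names: G#, B, D#, E. These stack in thirds as E–G#–B–D# — an E major seventh chord.
G# is the third of E major seventh; third in the bass means first inversion (figured bass 6/5).

E major seventh, first inversion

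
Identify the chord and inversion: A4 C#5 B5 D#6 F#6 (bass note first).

B dominant ninth, third inversion

The distinct note names are A, C#, B, D#, F#. Stacked in thirds they read B–D#–F#–A–C#, which is a dominant ninth chord on B.
A is the seventh of B dominant ninth; seventh in the bass means third inversion.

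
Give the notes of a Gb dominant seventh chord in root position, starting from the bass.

The chord tones are Gb–Bb–Db–Fb. With the root (Gb) lowest for root position: Gb, Bb, Db, Fb.

Gb, Bb, Db, Fb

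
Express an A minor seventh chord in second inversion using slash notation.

Am7/E

Second inversion of A minor seventh has the fifth (E) in the bass. As a slash chord: Am7/E.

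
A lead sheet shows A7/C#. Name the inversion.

first inversion

A7/C# means A dominant seventh with C# in the bass. C# is the third of A dominant seventh (A–C#–E–G), so this is first inversion.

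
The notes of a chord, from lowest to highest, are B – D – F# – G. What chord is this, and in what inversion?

The distinct note names are B, D, F#, G. Stacked in thirds they read G–B–D–F#, which is a major seventh chord on G.
With the third (B) in the bass, the chord is in first inversion (figured bass 6/5).

G major seventh, first inversion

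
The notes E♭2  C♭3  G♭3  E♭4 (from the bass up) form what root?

The distinct letter names are Eb, Cb, Gb. Arranged as a stack of thirds they read Cb–Eb–Gb, so Cb is the root (a Cb major triad).

Cb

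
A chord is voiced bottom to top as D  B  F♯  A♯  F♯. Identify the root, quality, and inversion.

The pitch classes D, B, F#, A# arrange in thirds as B–D–F#–A#: a B minor-major seventh chord.
The lowest note is D, the third of the chord, so this is first inversion (figured bass 6/5).

B minor-major seventh, first inversion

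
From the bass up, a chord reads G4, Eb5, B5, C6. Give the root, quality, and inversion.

Reducing to letter names: G, Eb, B, C. These stack in thirds as C–Eb–G–B — a C minor-major seventh chord.
G is the fifth of C minor-major seventh; fifth in the bass means second inversion (figured bass 4/3).

C minor-major seventh, second inversion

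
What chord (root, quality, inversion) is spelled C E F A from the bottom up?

The distinct note names are C, E, F, A. Stacked in thirds they read F–A–C–E, which is a major seventh chord on F.
C is the fifth of F major seventh; fifth in the bass means second inversion (figured bass 4/3).

F major seventh, second inversion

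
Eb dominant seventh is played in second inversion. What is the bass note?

Bb

The fifth of Eb dominant seventh (Eb–G–Bb–Db) is Bb; that is the bass in second inversion.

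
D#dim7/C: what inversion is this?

third inversion

D#dim7/C means D# diminished seventh with C in the bass. C is the seventh of D# diminished seventh (D#–F#–A–C), so this is third inversion.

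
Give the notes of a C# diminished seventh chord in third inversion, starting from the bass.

Bb, C#, E, G

The chord tones are C#–E–G–Bb. With the seventh (Bb) lowest for third inversion: Bb, C#, E, G.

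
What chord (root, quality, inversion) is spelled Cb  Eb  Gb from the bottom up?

Reducing to letter names: Cb, Eb, Gb. These stack in thirds as Cb–Eb–Gb — a Cb major triad.
With the root (Cb) in the bass, the chord is in root position (figured bass 5/3).

Cb major, root position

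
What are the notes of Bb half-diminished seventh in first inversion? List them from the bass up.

The chord tones are Bb–Db–Fb–Ab. With the third (Db) lowest for first inversion: Db, Fb, Ab, Bb.

Db, Fb, Ab, Bb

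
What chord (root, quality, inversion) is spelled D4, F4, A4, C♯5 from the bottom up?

The distinct note names are D, F, A, C#. Stacked in thirds they read D–F–A–C#, which is a minor-major seventh chord on D.
With the root (D) in the bass, the chord is in root position (figured bass 7).

D minor-major seventh, root position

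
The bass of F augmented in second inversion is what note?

C#

F augmented is F–A–C#. Second inversion places the fifth in the bass: C#.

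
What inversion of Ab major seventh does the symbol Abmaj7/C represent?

Abmaj7/C means Ab major seventh with C in the bass. C is the third of Ab major seventh (Ab–C–Eb–G), so this is first inversion.

first inversion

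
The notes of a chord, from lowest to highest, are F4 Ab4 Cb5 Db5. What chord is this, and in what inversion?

Db dominant seventh, first inversion

Reducing to letter names: F, Ab, Cb, Db. These stack in thirds as Db–F–Ab–Cb — a Db dominant seventh chord.
The lowest note is F, the third of the chord, so this is first inversion (figured bass 6/5).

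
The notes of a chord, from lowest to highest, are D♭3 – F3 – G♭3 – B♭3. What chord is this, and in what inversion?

Gb major seventh, second inversion

Reducing to letter names: Db, F, Gb, Bb. These stack in thirds as Gb–Bb–Db–F — a Gb major seventh chord.
The lowest note is Db, the fifth of the chord, so this is second inversion (figured bass 4/3).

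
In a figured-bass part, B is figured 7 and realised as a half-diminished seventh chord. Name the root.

The figures 7 mean the root of the chord is in the bass. If B is the root of a half-diminished seventh chord, the root is B (chord tones B–D–F–A).

B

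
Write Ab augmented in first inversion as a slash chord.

First inversion of Ab augmented has the third (C) in the bass. As a slash chord: Abaug/C.

Abaug/C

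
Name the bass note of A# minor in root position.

The root of A# minor (A#–C#–E#) is A#; that is the bass in root position.

A#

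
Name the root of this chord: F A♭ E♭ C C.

F

Reordering F, Ab, Eb, C into stacked thirds gives F–Ab–C–Eb; the bottom of that stack, F, is the root.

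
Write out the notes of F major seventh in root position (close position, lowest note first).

The chord tones are F–A–C–E. With the root (F) lowest for root position: F, A, C, E.

F, A, C, E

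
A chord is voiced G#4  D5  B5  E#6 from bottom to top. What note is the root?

The distinct letter names are G#, D, B, E#. Arranged as a stack of thirds they read E#–G#–B–D, so E# is the root (an E# diminished seventh chord).

E#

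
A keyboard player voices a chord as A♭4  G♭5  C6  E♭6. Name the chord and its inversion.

Ab dominant seventh, root position

The distinct note names are Ab, Gb, C, Eb. Stacked in thirds they read Ab–C–Eb–Gb, which is a dominant seventh chord on Ab.
With the root (Ab) in the bass, the chord is in root position (figured bass 7).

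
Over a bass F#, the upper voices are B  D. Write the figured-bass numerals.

6/4

The notes F#, B, D stack in thirds as B–D–F# — a B minor triad. The bass F# is the fifth, so this is second inversion: figured 6/4.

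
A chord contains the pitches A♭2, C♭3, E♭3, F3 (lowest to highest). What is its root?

F

Reordering Ab, Cb, Eb, F into stacked thirds gives F–Ab–Cb–Eb; the bottom of that stack, F, is the root.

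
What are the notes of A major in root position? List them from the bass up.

A major is A–C#–E. Root position puts the root (A) in the bass, with the remaining tones above: A, C#, E.

A, C#, E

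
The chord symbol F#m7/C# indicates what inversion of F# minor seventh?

second inversion

F#m7/C# means F# minor seventh with C# in the bass. C# is the fifth of F# minor seventh (F#–A–C#–E), so this is second inversion.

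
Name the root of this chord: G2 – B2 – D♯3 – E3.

E

G, B, D#, E are the tones of an E minor-major seventh chord (E–G–B–D#), making E the root.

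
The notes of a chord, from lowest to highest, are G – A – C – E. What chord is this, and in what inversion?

The pitch classes G, A, C, E arrange in thirds as A–C–E–G: an A minor seventh chord.
The lowest note is G, the seventh of the chord, so this is third inversion (figured bass 4/2).

A minor seventh, third inversion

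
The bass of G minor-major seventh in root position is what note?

In root position the root is lowest. For G minor-major seventh (G–Bb–D–F#) that is G.

G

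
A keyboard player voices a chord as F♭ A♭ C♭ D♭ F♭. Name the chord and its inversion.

Db minor seventh, first inversion

The distinct note names are Fb, Ab, Cb, Db. Stacked in thirds they read Db–Fb–Ab–Cb, which is a minor seventh chord on Db.
Fb is the third of Db minor seventh; third in the bass means first inversion (figured bass 6/5).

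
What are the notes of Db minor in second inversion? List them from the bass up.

Db minor is Db–Fb–Ab. Second inversion puts the fifth (Ab) in the bass, with the remaining tones above: Ab, Db, Fb.

Ab, Db, Fb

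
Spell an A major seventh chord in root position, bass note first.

The chord tones are A–C#–E–G#. With the root (A) lowest for root position: A, C#, E, G#.

A, C#, E, G#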